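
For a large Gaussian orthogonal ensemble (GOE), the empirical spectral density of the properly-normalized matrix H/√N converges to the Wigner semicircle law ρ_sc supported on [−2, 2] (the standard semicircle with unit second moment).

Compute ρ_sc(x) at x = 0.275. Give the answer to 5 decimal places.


ρ_sc(x) = (1/(2π)) √(4 − x²). With x = 0.275:
  4 − x² = 4 − (0.275)² = 4 − 0.075625 = 3.924375.
  √(4 − x²) = 1.981004.
  1/(2π) = 0.159155.
  ρ_sc(0.275) = 0.159155 · 1.981004 = 0.315287.

Rounded to 5 decimal places: ρ_sc(0.275) ≈ 0.31529.


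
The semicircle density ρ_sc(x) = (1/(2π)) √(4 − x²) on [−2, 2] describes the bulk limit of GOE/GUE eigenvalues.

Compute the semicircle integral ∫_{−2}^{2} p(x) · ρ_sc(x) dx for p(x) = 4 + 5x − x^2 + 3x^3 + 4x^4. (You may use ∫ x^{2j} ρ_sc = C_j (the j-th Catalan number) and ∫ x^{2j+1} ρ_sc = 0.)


Write p(x) = Σ a_i x^i, split into monomials and integrate each against ρ_sc separately.
Using ∫ x^{2j} ρ_sc = C_j = (1/(j+1)) C(2j, j) (Catalan numbers) and ∫ x^{2j+1} ρ_sc = 0 (odd monomials vanish by symmetry):
  i = 0 (even): a_0 · C_{0} = 4 · 1 = 4
  i = 1 (odd): ∫ x^1 ρ_sc = 0 (vanishes)
  i = 2 (even): a_2 · C_{1} = -1 · 1 = -1
  i = 3 (odd): ∫ x^3 ρ_sc = 0 (vanishes)
  i = 4 (even): a_4 · C_{2} = 4 · 2 = 8

Summing the contributions: ∫_{−2}^{2} p(x) ρ_sc(x) dx = 4 + (-1) + 8 = 11.


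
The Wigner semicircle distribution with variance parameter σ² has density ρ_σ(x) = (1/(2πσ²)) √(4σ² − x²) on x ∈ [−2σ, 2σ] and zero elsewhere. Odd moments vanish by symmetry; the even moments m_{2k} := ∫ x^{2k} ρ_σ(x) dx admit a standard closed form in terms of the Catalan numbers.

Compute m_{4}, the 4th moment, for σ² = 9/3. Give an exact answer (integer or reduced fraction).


By the scaled semicircle moment identity, m_{2k} = σ^{2k} · C_k with k = 2.
C_2 = (1/(k+1)) · C(2k, k) = (1/3) · C(4, 2) = (1/3) · 6 = 2.
σ^{2k} = (σ²)^k = (9/3)^2 = 9.

Therefore m_{4} = σ^{4} · C_2 = 9 · 2 = 18.


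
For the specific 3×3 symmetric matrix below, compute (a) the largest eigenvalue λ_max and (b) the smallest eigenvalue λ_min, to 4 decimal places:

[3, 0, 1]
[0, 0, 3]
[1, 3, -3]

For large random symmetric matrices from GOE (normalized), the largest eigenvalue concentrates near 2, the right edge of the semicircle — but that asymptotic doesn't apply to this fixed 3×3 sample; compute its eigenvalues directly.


Since M is real symmetric, all three eigenvalues are real; they are the roots of det(λI − M) = λ³ − (tr M) λ² + s λ − det M, where s is the sum of the principal 2×2 minors.
tr M = 3 + 0 + (-3) = 0.
s = (3·0 − 0²) + (3·(-3) − 1²) + (0·(-3) − 3²) = 0 + (-10) + (-9) = -19.
det M (expand along row 1) = 3·(-9) − 0·(-3) + 1·0 = -27.
Characteristic polynomial: λ³ − 19λ + 27 = 0.
Substitute λ = y + (tr M)/3 = y + 0.000000 to remove the quadratic term: y³ + p·y + q = 0 with p = s − (tr M)²/3 = -19.000000 and q = −2(tr M)³/27 + (tr M)·s/3 − det M = 27.000000.
Three real roots ⇒ use the trigonometric (Viète) form: r = 2√(−p/3) = 5.033223, φ = arccos(3q/(p·r)) = arccos(-0.847004) = 2.581119 rad.
y_k = r·cos(φ/3 − 2πk/3) for k = 0, 1, 2 gives y = 3.282440, 1.663200, -4.945640.
λ_k = y_k + 0.000000 gives λ = 3.2824, 1.6632, -4.9456 (check: the sum is 0.0000 = tr M).

Hence λ_max = 3.2824 and λ_min = -4.9456.


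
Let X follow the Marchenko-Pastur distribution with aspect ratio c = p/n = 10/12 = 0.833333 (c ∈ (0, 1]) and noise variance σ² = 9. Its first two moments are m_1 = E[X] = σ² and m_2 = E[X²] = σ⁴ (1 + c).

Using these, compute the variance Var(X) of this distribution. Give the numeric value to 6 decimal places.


m_1 = E[X] = σ² = 9, so m_1² = 81.
m_2 = E[X²] = σ⁴ (1 + c) = 81 · (1 + 0.833333) = 81 · 1.833333 = 148.500000.
(Note m_2 − m_1² simplifies to c · σ⁴ = 0.833333 · 81.)

Var(X) = m_2 − m_1² = 148.500000 − 81 = 67.500000.


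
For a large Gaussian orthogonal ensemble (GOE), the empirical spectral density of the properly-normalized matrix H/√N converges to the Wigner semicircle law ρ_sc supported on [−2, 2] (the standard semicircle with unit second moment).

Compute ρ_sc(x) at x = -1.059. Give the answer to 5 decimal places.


ρ_sc(x) = (1/(2π)) √(4 − x²). With x = -1.059:
  4 − x² = 4 − (-1.059)² = 4 − 1.121481 = 2.878519.
  √(4 − x²) = 1.696620.
  1/(2π) = 0.159155.
  ρ_sc(-1.059) = 0.159155 · 1.696620 = 0.270025.

Rounded to 5 decimal places: ρ_sc(-1.059) ≈ 0.27003.


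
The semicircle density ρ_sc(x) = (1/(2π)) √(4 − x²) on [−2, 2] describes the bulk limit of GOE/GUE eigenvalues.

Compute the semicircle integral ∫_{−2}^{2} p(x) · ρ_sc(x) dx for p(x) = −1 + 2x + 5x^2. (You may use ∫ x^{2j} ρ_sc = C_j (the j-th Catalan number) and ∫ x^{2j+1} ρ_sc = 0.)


Write p(x) = Σ a_i x^i, split into monomials and integrate each against ρ_sc separately.
Using ∫ x^{2j} ρ_sc = C_j = (1/(j+1)) C(2j, j) (Catalan numbers) and ∫ x^{2j+1} ρ_sc = 0 (odd monomials vanish by symmetry):
  i = 0 (even): a_0 · C_{0} = -1 · 1 = -1
  i = 1 (odd): ∫ x^1 ρ_sc = 0 (vanishes)
  i = 2 (even): a_2 · C_{1} = 5 · 1 = 5

Summing the contributions: ∫_{−2}^{2} p(x) ρ_sc(x) dx = (-1) + 5 = 4.


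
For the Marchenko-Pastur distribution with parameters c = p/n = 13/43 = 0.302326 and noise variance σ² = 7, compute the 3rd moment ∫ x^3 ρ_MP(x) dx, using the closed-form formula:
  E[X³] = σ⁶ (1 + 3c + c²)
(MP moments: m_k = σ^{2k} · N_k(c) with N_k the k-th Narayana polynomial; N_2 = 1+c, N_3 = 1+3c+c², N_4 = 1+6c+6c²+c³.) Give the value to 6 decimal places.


E[X³] = σ⁶ (1 + 3c + c²) (third MP moment). With σ² = 7 (so σ⁶ = 343) and c = 13/43 = 0.302326: E[X³] = 343 · (1 + 3·0.302326 + (0.302326)²) = 343 · 1.998378.

So E[X^3] = 685.443483.


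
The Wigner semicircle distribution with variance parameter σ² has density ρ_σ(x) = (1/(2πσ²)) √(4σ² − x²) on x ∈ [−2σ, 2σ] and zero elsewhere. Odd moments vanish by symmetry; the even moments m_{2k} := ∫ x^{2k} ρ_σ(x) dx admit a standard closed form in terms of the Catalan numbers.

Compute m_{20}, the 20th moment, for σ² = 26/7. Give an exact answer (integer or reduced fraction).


By the scaled semicircle moment identity, m_{2k} = σ^{2k} · C_k with k = 10.
C_10 = (1/(k+1)) · C(2k, k) = (1/11) · C(20, 10) = (1/11) · 184756 = 16796.
σ^{2k} = (σ²)^k = (26/7)^10 = 141167095653376/282475249.

Therefore m_{20} = σ^{20} · C_10 = (141167095653376/282475249) · 16796 = 2371042538594103296/282475249.


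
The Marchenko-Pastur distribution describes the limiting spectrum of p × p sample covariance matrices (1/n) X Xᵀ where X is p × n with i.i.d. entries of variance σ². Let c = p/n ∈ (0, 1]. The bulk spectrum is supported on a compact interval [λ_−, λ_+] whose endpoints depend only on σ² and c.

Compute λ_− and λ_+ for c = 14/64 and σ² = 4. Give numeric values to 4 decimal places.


c = 14/64 = 0.218750; √c = 0.467707.
λ_− = σ² (1 − √c)² = 4 · (1 − 0.467707)² = 4 · (0.532293)² = 1.133343.
λ_+ = σ² (1 + √c)² = 4 · (1 + 0.467707)² = 4 · (1.467707)² = 8.616657.

Rounded to 4 decimal places: λ_− ≈ 1.1333, λ_+ ≈ 8.6167.


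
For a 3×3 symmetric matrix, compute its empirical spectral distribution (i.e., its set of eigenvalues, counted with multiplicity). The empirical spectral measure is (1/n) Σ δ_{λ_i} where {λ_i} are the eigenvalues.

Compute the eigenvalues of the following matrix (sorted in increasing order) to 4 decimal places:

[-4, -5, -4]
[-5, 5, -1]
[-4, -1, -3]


Since M is real symmetric, all three eigenvalues are real; they are the roots of det(λI − M) = λ³ − (tr M) λ² + s λ − det M, where s is the sum of the principal 2×2 minors.
tr M = -4 + 5 + (-3) = -2.
s = ((-4)·5 − (-5)²) + ((-4)·(-3) − (-4)²) + (5·(-3) − (-1)²) = -45 + (-4) + (-16) = -65.
det M (expand along row 1) = (-4)·(-16) − (-5)·11 + (-4)·25 = 19.
Characteristic polynomial: λ³ + 2λ² − 65λ − 19 = 0.
Substitute λ = y + (tr M)/3 = y − 0.666667 to remove the quadratic term: y³ + p·y + q = 0 with p = s − (tr M)²/3 = -66.333333 and q = −2(tr M)³/27 + (tr M)·s/3 − det M = 24.925926.
Three real roots ⇒ use the trigonometric (Viète) form: r = 2√(−p/3) = 9.404491, φ = arccos(3q/(p·r)) = arccos(-0.119869) = 1.690954 rad.
y_k = r·cos(φ/3 − 2πk/3) for k = 0, 1, 2 gives y = 7.949710, 0.376573, -8.326282.
λ_k = y_k − 0.666667 gives λ = 7.2830, -0.2901, -8.9929 (check: the sum is -2.0000 = tr M).

Eigenvalues sorted in increasing order: [-8.9929, -0.2901, 7.2830].


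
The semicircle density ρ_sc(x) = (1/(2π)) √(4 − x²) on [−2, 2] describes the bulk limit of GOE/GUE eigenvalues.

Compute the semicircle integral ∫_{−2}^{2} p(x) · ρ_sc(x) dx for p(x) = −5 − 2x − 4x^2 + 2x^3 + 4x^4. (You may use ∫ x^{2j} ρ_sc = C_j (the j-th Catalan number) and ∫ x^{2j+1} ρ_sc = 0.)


Write p(x) = Σ a_i x^i, split into monomials and integrate each against ρ_sc separately.
Using ∫ x^{2j} ρ_sc = C_j = (1/(j+1)) C(2j, j) (Catalan numbers) and ∫ x^{2j+1} ρ_sc = 0 (odd monomials vanish by symmetry):
  i = 0 (even): a_0 · C_{0} = -5 · 1 = -5
  i = 1 (odd): ∫ x^1 ρ_sc = 0 (vanishes)
  i = 2 (even): a_2 · C_{1} = -4 · 1 = -4
  i = 3 (odd): ∫ x^3 ρ_sc = 0 (vanishes)
  i = 4 (even): a_4 · C_{2} = 4 · 2 = 8

Summing the contributions: ∫_{−2}^{2} p(x) ρ_sc(x) dx = (-5) + (-4) + 8 = -1.


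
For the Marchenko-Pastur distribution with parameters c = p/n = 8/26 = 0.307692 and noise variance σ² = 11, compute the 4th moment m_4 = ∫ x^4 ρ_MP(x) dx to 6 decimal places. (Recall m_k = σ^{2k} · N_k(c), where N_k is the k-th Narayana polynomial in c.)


E[X⁴] = σ⁸ (1 + 6c + 6c² + c³) (fourth MP moment). With σ² = 11 (so σ⁸ = 14641) and c = 8/26 = 0.307692: E[X⁴] = 14641 · (1 + 6·0.307692 + 6·(0.307692)² + (0.307692)³) = 14641 · 3.443332.

So E[X^4] = 50413.821120.


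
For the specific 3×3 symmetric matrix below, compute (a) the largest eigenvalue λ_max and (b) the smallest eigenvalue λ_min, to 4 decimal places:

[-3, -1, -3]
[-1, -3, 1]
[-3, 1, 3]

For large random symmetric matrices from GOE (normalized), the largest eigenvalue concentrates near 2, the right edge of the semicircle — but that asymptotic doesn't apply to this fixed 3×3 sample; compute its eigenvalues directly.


Since M is real symmetric, all three eigenvalues are real; they are the roots of det(λI − M) = λ³ − (tr M) λ² + s λ − det M, where s is the sum of the principal 2×2 minors.
tr M = -3 + (-3) + 3 = -3.
s = ((-3)·(-3) − (-1)²) + ((-3)·3 − (-3)²) + ((-3)·3 − 1²) = 8 + (-18) + (-10) = -20.
det M (expand along row 1) = (-3)·(-10) − (-1)·0 + (-3)·(-10) = 60.
Characteristic polynomial: λ³ + 3λ² − 20λ − 60 = 0.
Substitute λ = y + (tr M)/3 = y − 1.000000 to remove the quadratic term: y³ + p·y + q = 0 with p = s − (tr M)²/3 = -23.000000 and q = −2(tr M)³/27 + (tr M)·s/3 − det M = -38.000000.
Three real roots ⇒ use the trigonometric (Viète) form: r = 2√(−p/3) = 5.537749, φ = arccos(3q/(p·r)) = arccos(0.895043) = 0.462270 rad.
y_k = r·cos(φ/3 − 2πk/3) for k = 0, 1, 2 gives y = 5.472136, -2.000000, -3.472136.
λ_k = y_k − 1.000000 gives λ = 4.4721, -3.0000, -4.4721 (check: the sum is -3.0000 = tr M).

Hence λ_max = 4.4721 and λ_min = -4.4721.


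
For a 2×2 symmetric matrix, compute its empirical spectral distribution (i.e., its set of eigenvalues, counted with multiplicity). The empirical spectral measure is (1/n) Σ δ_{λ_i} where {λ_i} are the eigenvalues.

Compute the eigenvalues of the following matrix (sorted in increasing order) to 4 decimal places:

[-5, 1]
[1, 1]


Since M is real symmetric, both eigenvalues are real; they are the roots of det(λI − M) = λ² − (tr M) λ + det M.
tr M = -5 + 1 = -4.
det M = (-5)·1 − 1² = -5 − 1 = -6.
Characteristic polynomial: λ² + 4λ − 6 = 0.
Discriminant Δ = (tr M)² − 4·det M = 16 − (-24) = 40; √Δ = 6.324555.
λ = (tr M ± √Δ)/2 = (-4 ± 6.324555)/2, giving (tr M − √Δ)/2 = -5.1623 and (tr M + √Δ)/2 = 1.1623.

Eigenvalues sorted in increasing order: [-5.1623, 1.1623].


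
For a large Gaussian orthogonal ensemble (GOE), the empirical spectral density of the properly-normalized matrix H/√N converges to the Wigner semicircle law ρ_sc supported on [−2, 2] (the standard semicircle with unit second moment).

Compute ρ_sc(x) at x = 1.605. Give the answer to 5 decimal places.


ρ_sc(x) = (1/(2π)) √(4 − x²). With x = 1.605:
  4 − x² = 4 − (1.605)² = 4 − 2.576025 = 1.423975.
  √(4 − x²) = 1.193304.
  1/(2π) = 0.159155.
  ρ_sc(1.605) = 0.159155 · 1.193304 = 0.189920.

Rounded to 5 decimal places: ρ_sc(1.605) ≈ 0.18992.


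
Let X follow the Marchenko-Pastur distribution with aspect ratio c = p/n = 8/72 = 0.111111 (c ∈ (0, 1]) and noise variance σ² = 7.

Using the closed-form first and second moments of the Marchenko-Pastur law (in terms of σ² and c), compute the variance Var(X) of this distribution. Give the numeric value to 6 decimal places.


Recall the MP moments m_1 = E[X] = σ² and m_2 = E[X²] = σ⁴ (1 + c).
m_1 = E[X] = σ² = 7, so m_1² = 49.
m_2 = E[X²] = σ⁴ (1 + c) = 49 · (1 + 0.111111) = 49 · 1.111111 = 54.444444.
(Note m_2 − m_1² simplifies to c · σ⁴ = 0.111111 · 49.)

Var(X) = m_2 − m_1² = 54.444444 − 49 = 5.444444.


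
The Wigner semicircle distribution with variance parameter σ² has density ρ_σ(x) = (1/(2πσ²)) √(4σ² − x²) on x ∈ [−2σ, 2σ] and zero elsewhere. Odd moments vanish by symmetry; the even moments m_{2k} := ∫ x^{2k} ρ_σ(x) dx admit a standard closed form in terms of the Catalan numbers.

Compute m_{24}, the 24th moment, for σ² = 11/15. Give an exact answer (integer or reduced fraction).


By the scaled semicircle moment identity, m_{2k} = σ^{2k} · C_k with k = 12.
C_12 = (1/(k+1)) · C(2k, k) = (1/13) · C(24, 12) = (1/13) · 2704156 = 208012.
σ^{2k} = (σ²)^k = (11/15)^12 = 3138428376721/129746337890625.

Therefore m_{24} = σ^{24} · C_12 = (3138428376721/129746337890625) · 208012 = 652830763498488652/129746337890625.


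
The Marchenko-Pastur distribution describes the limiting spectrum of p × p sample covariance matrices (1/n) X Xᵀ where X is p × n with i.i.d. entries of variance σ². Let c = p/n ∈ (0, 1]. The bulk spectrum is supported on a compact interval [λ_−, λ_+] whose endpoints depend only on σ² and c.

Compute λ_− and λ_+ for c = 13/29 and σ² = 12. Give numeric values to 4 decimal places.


c = 13/29 = 0.448276; √c = 0.669534.
λ_− = σ² (1 − √c)² = 12 · (1 − 0.669534)² = 12 · (0.330466)² = 1.310493.
λ_+ = σ² (1 + √c)² = 12 · (1 + 0.669534)² = 12 · (1.669534)² = 33.448128.

Rounded to 4 decimal places: λ_− ≈ 1.3105, λ_+ ≈ 33.4481.


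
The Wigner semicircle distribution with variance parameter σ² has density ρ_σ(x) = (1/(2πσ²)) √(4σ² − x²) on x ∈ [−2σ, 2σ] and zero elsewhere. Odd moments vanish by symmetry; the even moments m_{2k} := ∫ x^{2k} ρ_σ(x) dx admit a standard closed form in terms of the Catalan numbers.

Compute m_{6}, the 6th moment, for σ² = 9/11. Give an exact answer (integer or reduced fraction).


By the scaled semicircle moment identity, m_{2k} = σ^{2k} · C_k with k = 3.
C_3 = (1/(k+1)) · C(2k, k) = (1/4) · C(6, 3) = (1/4) · 20 = 5.
σ^{2k} = (σ²)^k = (9/11)^3 = 729/1331.

Therefore m_{6} = σ^{6} · C_3 = (729/1331) · 5 = 3645/1331.


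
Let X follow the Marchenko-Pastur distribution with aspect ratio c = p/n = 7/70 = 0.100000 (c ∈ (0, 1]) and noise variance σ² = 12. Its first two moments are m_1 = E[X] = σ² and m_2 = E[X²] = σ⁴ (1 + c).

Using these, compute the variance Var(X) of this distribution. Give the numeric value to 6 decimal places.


m_1 = E[X] = σ² = 12, so m_1² = 144.
m_2 = E[X²] = σ⁴ (1 + c) = 144 · (1 + 0.100000) = 144 · 1.100000 = 158.400000.
(Note m_2 − m_1² simplifies to c · σ⁴ = 0.100000 · 144.)

Var(X) = m_2 − m_1² = 158.400000 − 144 = 14.400000.


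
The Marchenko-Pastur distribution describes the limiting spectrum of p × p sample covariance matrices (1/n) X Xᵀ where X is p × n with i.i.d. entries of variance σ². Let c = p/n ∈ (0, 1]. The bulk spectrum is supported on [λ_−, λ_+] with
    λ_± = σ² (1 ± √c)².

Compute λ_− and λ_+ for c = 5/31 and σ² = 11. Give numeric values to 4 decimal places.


c = 5/31 = 0.161290; √c = 0.401610.
λ_− = σ² (1 − √c)² = 11 · (1 − 0.401610)² = 11 · (0.598390)² = 3.938781.
λ_+ = σ² (1 + √c)² = 11 · (1 + 0.401610)² = 11 · (1.401610)² = 21.609606.

Rounded to 4 decimal places: λ_− ≈ 3.9388, λ_+ ≈ 21.6096.


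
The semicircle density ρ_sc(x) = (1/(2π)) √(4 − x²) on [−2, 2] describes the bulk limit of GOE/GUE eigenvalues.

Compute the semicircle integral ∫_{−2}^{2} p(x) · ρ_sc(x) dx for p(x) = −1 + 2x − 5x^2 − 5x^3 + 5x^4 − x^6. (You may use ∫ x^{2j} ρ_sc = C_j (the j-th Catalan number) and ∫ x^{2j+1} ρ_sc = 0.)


Write p(x) = Σ a_i x^i, split into monomials and integrate each against ρ_sc separately.
Using ∫ x^{2j} ρ_sc = C_j = (1/(j+1)) C(2j, j) (Catalan numbers) and ∫ x^{2j+1} ρ_sc = 0 (odd monomials vanish by symmetry):
  i = 0 (even): a_0 · C_{0} = -1 · 1 = -1
  i = 1 (odd): ∫ x^1 ρ_sc = 0 (vanishes)
  i = 2 (even): a_2 · C_{1} = -5 · 1 = -5
  i = 3 (odd): ∫ x^3 ρ_sc = 0 (vanishes)
  i = 4 (even): a_4 · C_{2} = 5 · 2 = 10
  i = 6 (even): a_6 · C_{3} = -1 · 5 = -5

Summing the contributions: ∫_{−2}^{2} p(x) ρ_sc(x) dx = (-1) + (-5) + 10 + (-5) = -1.


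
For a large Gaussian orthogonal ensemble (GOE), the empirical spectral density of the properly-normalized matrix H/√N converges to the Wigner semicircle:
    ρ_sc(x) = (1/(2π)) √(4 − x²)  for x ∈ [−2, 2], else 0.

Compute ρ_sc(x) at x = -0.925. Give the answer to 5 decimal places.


ρ_sc(x) = (1/(2π)) √(4 − x²). With x = -0.925:
  4 − x² = 4 − (-0.925)² = 4 − 0.855625 = 3.144375.
  √(4 − x²) = 1.773239.
  1/(2π) = 0.159155.
  ρ_sc(-0.925) = 0.159155 · 1.773239 = 0.282220.

Rounded to 5 decimal places: ρ_sc(-0.925) ≈ 0.28222.


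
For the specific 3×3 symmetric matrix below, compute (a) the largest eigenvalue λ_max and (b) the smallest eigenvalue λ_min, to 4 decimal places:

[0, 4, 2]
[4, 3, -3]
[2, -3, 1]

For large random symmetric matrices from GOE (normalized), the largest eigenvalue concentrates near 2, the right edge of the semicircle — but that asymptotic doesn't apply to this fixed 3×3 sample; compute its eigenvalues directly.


Since M is real symmetric, all three eigenvalues are real; they are the roots of det(λI − M) = λ³ − (tr M) λ² + s λ − det M, where s is the sum of the principal 2×2 minors.
tr M = 0 + 3 + 1 = 4.
s = (0·3 − 4²) + (0·1 − 2²) + (3·1 − (-3)²) = -16 + (-4) + (-6) = -26.
det M (expand along row 1) = 0·(-6) − 4·10 + 2·(-18) = -76.
Characteristic polynomial: λ³ − 4λ² − 26λ + 76 = 0.
Substitute λ = y + (tr M)/3 = y + 1.333333 to remove the quadratic term: y³ + p·y + q = 0 with p = s − (tr M)²/3 = -31.333333 and q = −2(tr M)³/27 + (tr M)·s/3 − det M = 36.592593.
Three real roots ⇒ use the trigonometric (Viète) form: r = 2√(−p/3) = 6.463573, φ = arccos(3q/(p·r)) = arccos(-0.542045) = 2.143665 rad.
y_k = r·cos(φ/3 − 2πk/3) for k = 0, 1, 2 gives y = 4.882486, 1.226772, -6.109258.
λ_k = y_k + 1.333333 gives λ = 6.2158, 2.5601, -4.7759 (check: the sum is 4.0000 = tr M).

Hence λ_max = 6.2158 and λ_min = -4.7759.


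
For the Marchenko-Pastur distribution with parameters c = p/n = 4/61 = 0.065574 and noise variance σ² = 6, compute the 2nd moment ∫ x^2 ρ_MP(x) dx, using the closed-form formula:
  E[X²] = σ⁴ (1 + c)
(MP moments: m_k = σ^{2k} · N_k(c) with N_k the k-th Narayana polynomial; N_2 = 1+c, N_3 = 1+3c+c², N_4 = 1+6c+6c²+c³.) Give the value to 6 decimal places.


E[X²] = σ⁴ (1 + c) (second MP moment). With σ² = 6 (so σ⁴ = 36) and c = 4/61 = 0.065574: E[X²] = 36 · (1 + 0.065574) = 36 · 1.065574.

So E[X^2] = 38.360656.


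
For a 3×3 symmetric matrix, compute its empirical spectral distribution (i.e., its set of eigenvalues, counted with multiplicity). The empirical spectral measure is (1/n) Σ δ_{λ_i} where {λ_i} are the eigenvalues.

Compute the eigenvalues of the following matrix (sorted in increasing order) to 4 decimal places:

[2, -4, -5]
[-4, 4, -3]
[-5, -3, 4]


Since M is real symmetric, all three eigenvalues are real; they are the roots of det(λI − M) = λ³ − (tr M) λ² + s λ − det M, where s is the sum of the principal 2×2 minors.
tr M = 2 + 4 + 4 = 10.
s = (2·4 − (-4)²) + (2·4 − (-5)²) + (4·4 − (-3)²) = -8 + (-17) + 7 = -18.
det M (expand along row 1) = 2·7 − (-4)·(-31) + (-5)·32 = -270.
Characteristic polynomial: λ³ − 10λ² − 18λ + 270 = 0.
Substitute λ = y + (tr M)/3 = y + 3.333333 to remove the quadratic term: y³ + p·y + q = 0 with p = s − (tr M)²/3 = -51.333333 and q = −2(tr M)³/27 + (tr M)·s/3 − det M = 135.925926.
Three real roots ⇒ use the trigonometric (Viète) form: r = 2√(−p/3) = 8.273116, φ = arccos(3q/(p·r)) = arccos(-0.960185) = 2.858461 rad.
y_k = r·cos(φ/3 − 2πk/3) for k = 0, 1, 2 gives y = 4.793334, 3.442964, -8.236298.
λ_k = y_k + 3.333333 gives λ = 8.1267, 6.7763, -4.9030 (check: the sum is 10.0000 = tr M).

Eigenvalues sorted in increasing order: [-4.9030, 6.7763, 8.1267].


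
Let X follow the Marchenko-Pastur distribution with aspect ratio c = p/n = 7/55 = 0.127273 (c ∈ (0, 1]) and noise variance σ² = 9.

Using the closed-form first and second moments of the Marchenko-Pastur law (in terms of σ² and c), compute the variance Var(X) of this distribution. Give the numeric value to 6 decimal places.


Recall the MP moments m_1 = E[X] = σ² and m_2 = E[X²] = σ⁴ (1 + c).
m_1 = E[X] = σ² = 9, so m_1² = 81.
m_2 = E[X²] = σ⁴ (1 + c) = 81 · (1 + 0.127273) = 81 · 1.127273 = 91.309091.
(Note m_2 − m_1² simplifies to c · σ⁴ = 0.127273 · 81.)

Var(X) = m_2 − m_1² = 91.309091 − 81 = 10.309091.


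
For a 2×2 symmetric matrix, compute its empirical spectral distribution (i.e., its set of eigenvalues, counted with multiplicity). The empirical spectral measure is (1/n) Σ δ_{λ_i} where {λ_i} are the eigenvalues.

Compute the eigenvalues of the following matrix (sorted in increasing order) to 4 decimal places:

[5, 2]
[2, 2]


Since M is real symmetric, both eigenvalues are real; they are the roots of det(λI − M) = λ² − (tr M) λ + det M.
tr M = 5 + 2 = 7.
det M = 5·2 − 2² = 10 − 4 = 6.
Characteristic polynomial: λ² − 7λ + 6 = 0.
Discriminant Δ = (tr M)² − 4·det M = 49 − 24 = 25; √Δ = 5.000000.
λ = (tr M ± √Δ)/2 = (7 ± 5.000000)/2, giving (tr M − √Δ)/2 = 1.0000 and (tr M + √Δ)/2 = 6.0000.

Eigenvalues sorted in increasing order: [1.0000, 6.0000].


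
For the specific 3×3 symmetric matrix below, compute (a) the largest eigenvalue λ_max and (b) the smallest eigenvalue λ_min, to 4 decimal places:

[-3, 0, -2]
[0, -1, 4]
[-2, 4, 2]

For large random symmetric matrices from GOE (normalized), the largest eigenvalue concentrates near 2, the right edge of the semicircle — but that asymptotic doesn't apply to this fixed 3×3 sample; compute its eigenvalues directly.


Since M is real symmetric, all three eigenvalues are real; they are the roots of det(λI − M) = λ³ − (tr M) λ² + s λ − det M, where s is the sum of the principal 2×2 minors.
tr M = -3 + (-1) + 2 = -2.
s = ((-3)·(-1) − 0²) + ((-3)·2 − (-2)²) + ((-1)·2 − 4²) = 3 + (-10) + (-18) = -25.
det M (expand along row 1) = (-3)·(-18) − 0·8 + (-2)·(-2) = 58.
Characteristic polynomial: λ³ + 2λ² − 25λ − 58 = 0.
Substitute λ = y + (tr M)/3 = y − 0.666667 to remove the quadratic term: y³ + p·y + q = 0 with p = s − (tr M)²/3 = -26.333333 and q = −2(tr M)³/27 + (tr M)·s/3 − det M = -40.740741.
Three real roots ⇒ use the trigonometric (Viète) form: r = 2√(−p/3) = 5.925463, φ = arccos(3q/(p·r)) = arccos(0.783289) = 0.670857 rad.
y_k = r·cos(φ/3 − 2πk/3) for k = 0, 1, 2 gives y = 5.777926, -1.750979, -4.026947.
λ_k = y_k − 0.666667 gives λ = 5.1113, -2.4176, -4.6936 (check: the sum is -2.0000 = tr M).

Hence λ_max = 5.1113 and λ_min = -4.6936.


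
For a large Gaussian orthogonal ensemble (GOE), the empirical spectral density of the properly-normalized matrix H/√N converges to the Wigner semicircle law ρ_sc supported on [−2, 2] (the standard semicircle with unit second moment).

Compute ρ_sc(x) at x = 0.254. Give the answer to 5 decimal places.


ρ_sc(x) = (1/(2π)) √(4 − x²). With x = 0.254:
  4 − x² = 4 − (0.254)² = 4 − 0.064516 = 3.935484.
  √(4 − x²) = 1.983805.
  1/(2π) = 0.159155.
  ρ_sc(0.254) = 0.159155 · 1.983805 = 0.315732.

Rounded to 5 decimal places: ρ_sc(0.254) ≈ 0.31573.


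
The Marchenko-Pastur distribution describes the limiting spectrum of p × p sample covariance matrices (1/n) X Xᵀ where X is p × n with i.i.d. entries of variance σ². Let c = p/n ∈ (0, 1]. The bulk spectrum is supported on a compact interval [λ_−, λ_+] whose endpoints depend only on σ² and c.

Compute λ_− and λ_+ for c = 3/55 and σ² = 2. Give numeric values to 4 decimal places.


c = 3/55 = 0.054545; √c = 0.233550.
λ_− = σ² (1 − √c)² = 2 · (1 − 0.233550)² = 2 · (0.766450)² = 1.174892.
λ_+ = σ² (1 + √c)² = 2 · (1 + 0.233550)² = 2 · (1.233550)² = 3.043290.

Rounded to 4 decimal places: λ_− ≈ 1.1749, λ_+ ≈ 3.0433.


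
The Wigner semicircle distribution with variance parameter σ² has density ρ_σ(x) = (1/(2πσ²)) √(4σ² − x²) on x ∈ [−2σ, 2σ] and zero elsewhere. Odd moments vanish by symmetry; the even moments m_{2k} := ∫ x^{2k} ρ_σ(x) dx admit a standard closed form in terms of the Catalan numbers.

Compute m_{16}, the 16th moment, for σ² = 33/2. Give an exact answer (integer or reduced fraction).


By the scaled semicircle moment identity, m_{2k} = σ^{2k} · C_k with k = 8.
C_8 = (1/(k+1)) · C(2k, k) = (1/9) · C(16, 8) = (1/9) · 12870 = 1430.
σ^{2k} = (σ²)^k = (33/2)^8 = 1406408618241/256.

Therefore m_{16} = σ^{16} · C_8 = (1406408618241/256) · 1430 = 1005582162042315/128.


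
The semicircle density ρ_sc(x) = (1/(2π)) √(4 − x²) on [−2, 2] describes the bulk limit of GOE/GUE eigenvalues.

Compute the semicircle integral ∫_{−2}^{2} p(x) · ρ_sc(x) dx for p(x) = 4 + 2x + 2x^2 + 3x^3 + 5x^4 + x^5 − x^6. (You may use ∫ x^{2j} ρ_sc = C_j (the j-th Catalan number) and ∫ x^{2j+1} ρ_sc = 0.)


Write p(x) = Σ a_i x^i, split into monomials and integrate each against ρ_sc separately.
Using ∫ x^{2j} ρ_sc = C_j = (1/(j+1)) C(2j, j) (Catalan numbers) and ∫ x^{2j+1} ρ_sc = 0 (odd monomials vanish by symmetry):
  i = 0 (even): a_0 · C_{0} = 4 · 1 = 4
  i = 1 (odd): ∫ x^1 ρ_sc = 0 (vanishes)
  i = 2 (even): a_2 · C_{1} = 2 · 1 = 2
  i = 3 (odd): ∫ x^3 ρ_sc = 0 (vanishes)
  i = 4 (even): a_4 · C_{2} = 5 · 2 = 10
  i = 5 (odd): ∫ x^5 ρ_sc = 0 (vanishes)
  i = 6 (even): a_6 · C_{3} = -1 · 5 = -5

Summing the contributions: ∫_{−2}^{2} p(x) ρ_sc(x) dx = 4 + 2 + 10 + (-5) = 11.


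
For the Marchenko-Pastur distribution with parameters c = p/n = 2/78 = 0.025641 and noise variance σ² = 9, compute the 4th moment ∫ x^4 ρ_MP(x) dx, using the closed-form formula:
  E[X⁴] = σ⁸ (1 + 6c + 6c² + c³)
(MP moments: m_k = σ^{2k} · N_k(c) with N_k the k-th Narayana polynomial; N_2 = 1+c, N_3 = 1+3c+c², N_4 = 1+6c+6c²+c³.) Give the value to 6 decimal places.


E[X⁴] = σ⁸ (1 + 6c + 6c² + c³) (fourth MP moment). With σ² = 9 (so σ⁸ = 6561) and c = 2/78 = 0.025641: E[X⁴] = 6561 · (1 + 6·0.025641 + 6·(0.025641)² + (0.025641)³) = 6561 · 1.157808.

So E[X^4] = 7596.376878.


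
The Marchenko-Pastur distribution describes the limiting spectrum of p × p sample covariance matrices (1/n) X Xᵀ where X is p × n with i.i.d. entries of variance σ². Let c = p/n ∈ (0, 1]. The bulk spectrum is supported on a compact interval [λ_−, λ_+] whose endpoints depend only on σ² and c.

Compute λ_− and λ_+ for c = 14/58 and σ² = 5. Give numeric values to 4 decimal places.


c = 14/58 = 0.241379; √c = 0.491304.
λ_− = σ² (1 − √c)² = 5 · (1 − 0.491304)² = 5 · (0.508696)² = 1.293860.
λ_+ = σ² (1 + √c)² = 5 · (1 + 0.491304)² = 5 · (1.491304)² = 11.119933.

Rounded to 4 decimal places: λ_− ≈ 1.2939, λ_+ ≈ 11.1199.


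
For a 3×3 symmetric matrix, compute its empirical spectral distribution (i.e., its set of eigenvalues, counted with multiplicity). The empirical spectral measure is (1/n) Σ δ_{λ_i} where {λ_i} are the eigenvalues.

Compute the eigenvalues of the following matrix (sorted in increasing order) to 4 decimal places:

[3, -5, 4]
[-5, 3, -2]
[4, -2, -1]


Since M is real symmetric, all three eigenvalues are real; they are the roots of det(λI − M) = λ³ − (tr M) λ² + s λ − det M, where s is the sum of the principal 2×2 minors.
tr M = 3 + 3 + (-1) = 5.
s = (3·3 − (-5)²) + (3·(-1) − 4²) + (3·(-1) − (-2)²) = -16 + (-19) + (-7) = -42.
det M (expand along row 1) = 3·(-7) − (-5)·13 + 4·(-2) = 36.
Characteristic polynomial: λ³ − 5λ² − 42λ − 36 = 0.
Substitute λ = y + (tr M)/3 = y + 1.666667 to remove the quadratic term: y³ + p·y + q = 0 with p = s − (tr M)²/3 = -50.333333 and q = −2(tr M)³/27 + (tr M)·s/3 − det M = -115.259259.
Three real roots ⇒ use the trigonometric (Viète) form: r = 2√(−p/3) = 8.192137, φ = arccos(3q/(p·r)) = arccos(0.838579) = 0.576126 rad.
y_k = r·cos(φ/3 − 2πk/3) for k = 0, 1, 2 gives y = 8.041537, -2.666667, -5.374871.
λ_k = y_k + 1.666667 gives λ = 9.7082, -1.0000, -3.7082 (check: the sum is 5.0000 = tr M).

Eigenvalues sorted in increasing order: [-3.7082, -1.0000, 9.7082].


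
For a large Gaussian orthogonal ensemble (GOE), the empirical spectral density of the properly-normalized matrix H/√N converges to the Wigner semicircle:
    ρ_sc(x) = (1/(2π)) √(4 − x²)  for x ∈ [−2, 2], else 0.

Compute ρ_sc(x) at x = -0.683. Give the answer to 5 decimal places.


ρ_sc(x) = (1/(2π)) √(4 − x²). With x = -0.683:
  4 − x² = 4 − (-0.683)² = 4 − 0.466489 = 3.533511.
  √(4 − x²) = 1.879764.
  1/(2π) = 0.159155.
  ρ_sc(-0.683) = 0.159155 · 1.879764 = 0.299174.

Rounded to 5 decimal places: ρ_sc(-0.683) ≈ 0.29917.


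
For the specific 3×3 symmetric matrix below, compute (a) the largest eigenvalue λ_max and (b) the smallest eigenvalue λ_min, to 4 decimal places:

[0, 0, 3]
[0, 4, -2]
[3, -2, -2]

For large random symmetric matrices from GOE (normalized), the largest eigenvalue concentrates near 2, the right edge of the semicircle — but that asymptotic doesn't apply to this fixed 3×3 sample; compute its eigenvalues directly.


Since M is real symmetric, all three eigenvalues are real; they are the roots of det(λI − M) = λ³ − (tr M) λ² + s λ − det M, where s is the sum of the principal 2×2 minors.
tr M = 0 + 4 + (-2) = 2.
s = (0·4 − 0²) + (0·(-2) − 3²) + (4·(-2) − (-2)²) = 0 + (-9) + (-12) = -21.
det M (expand along row 1) = 0·(-12) − 0·6 + 3·(-12) = -36.
Characteristic polynomial: λ³ − 2λ² − 21λ + 36 = 0.
Substitute λ = y + (tr M)/3 = y + 0.666667 to remove the quadratic term: y³ + p·y + q = 0 with p = s − (tr M)²/3 = -22.333333 and q = −2(tr M)³/27 + (tr M)·s/3 − det M = 21.407407.
Three real roots ⇒ use the trigonometric (Viète) form: r = 2√(−p/3) = 5.456902, φ = arccos(3q/(p·r)) = arccos(-0.526970) = 2.125827 rad.
y_k = r·cos(φ/3 − 2πk/3) for k = 0, 1, 2 gives y = 4.143250, 1.003834, -5.147083.
λ_k = y_k + 0.666667 gives λ = 4.8099, 1.6705, -4.4804 (check: the sum is 2.0000 = tr M).

Hence λ_max = 4.8099 and λ_min = -4.4804.


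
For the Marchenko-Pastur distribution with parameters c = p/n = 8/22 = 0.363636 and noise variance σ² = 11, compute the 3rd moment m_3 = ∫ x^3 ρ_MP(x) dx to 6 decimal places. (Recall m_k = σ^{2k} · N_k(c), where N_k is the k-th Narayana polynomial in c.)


E[X³] = σ⁶ (1 + 3c + c²) (third MP moment). With σ² = 11 (so σ⁶ = 1331) and c = 8/22 = 0.363636: E[X³] = 1331 · (1 + 3·0.363636 + (0.363636)²) = 1331 · 2.223140.

So E[X^3] = 2959.000000.


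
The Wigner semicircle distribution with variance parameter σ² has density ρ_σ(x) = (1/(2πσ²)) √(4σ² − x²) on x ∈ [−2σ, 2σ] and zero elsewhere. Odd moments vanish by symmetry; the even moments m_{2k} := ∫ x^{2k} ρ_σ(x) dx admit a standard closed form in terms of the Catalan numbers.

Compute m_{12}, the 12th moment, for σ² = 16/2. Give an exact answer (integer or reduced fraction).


By the scaled semicircle moment identity, m_{2k} = σ^{2k} · C_k with k = 6.
C_6 = (1/(k+1)) · C(2k, k) = (1/7) · C(12, 6) = (1/7) · 924 = 132.
σ^{2k} = (σ²)^k = (16/2)^6 = 262144.

Therefore m_{12} = σ^{12} · C_6 = 262144 · 132 = 34603008.


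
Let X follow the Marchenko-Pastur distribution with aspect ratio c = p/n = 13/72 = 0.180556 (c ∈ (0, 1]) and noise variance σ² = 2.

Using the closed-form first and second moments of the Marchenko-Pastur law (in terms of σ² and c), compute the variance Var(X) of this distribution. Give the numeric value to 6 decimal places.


Recall the MP moments m_1 = E[X] = σ² and m_2 = E[X²] = σ⁴ (1 + c).
m_1 = E[X] = σ² = 2, so m_1² = 4.
m_2 = E[X²] = σ⁴ (1 + c) = 4 · (1 + 0.180556) = 4 · 1.180556 = 4.722222.
(Note m_2 − m_1² simplifies to c · σ⁴ = 0.180556 · 4.)

Var(X) = m_2 − m_1² = 4.722222 − 4 = 0.722222.


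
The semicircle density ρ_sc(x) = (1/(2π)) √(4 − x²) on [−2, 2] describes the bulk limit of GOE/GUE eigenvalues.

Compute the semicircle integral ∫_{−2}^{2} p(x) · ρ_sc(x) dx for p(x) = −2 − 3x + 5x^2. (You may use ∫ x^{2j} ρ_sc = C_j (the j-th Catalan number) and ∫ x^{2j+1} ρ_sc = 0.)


Write p(x) = Σ a_i x^i, split into monomials and integrate each against ρ_sc separately.
Using ∫ x^{2j} ρ_sc = C_j = (1/(j+1)) C(2j, j) (Catalan numbers) and ∫ x^{2j+1} ρ_sc = 0 (odd monomials vanish by symmetry):
  i = 0 (even): a_0 · C_{0} = -2 · 1 = -2
  i = 1 (odd): ∫ x^1 ρ_sc = 0 (vanishes)
  i = 2 (even): a_2 · C_{1} = 5 · 1 = 5

Summing the contributions: ∫_{−2}^{2} p(x) ρ_sc(x) dx = (-2) + 5 = 3.


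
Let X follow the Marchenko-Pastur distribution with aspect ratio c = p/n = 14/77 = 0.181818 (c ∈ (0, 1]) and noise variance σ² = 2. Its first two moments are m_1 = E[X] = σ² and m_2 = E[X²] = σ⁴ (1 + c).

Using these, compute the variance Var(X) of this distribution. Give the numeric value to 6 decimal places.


m_1 = E[X] = σ² = 2, so m_1² = 4.
m_2 = E[X²] = σ⁴ (1 + c) = 4 · (1 + 0.181818) = 4 · 1.181818 = 4.727273.
(Note m_2 − m_1² simplifies to c · σ⁴ = 0.181818 · 4.)

Var(X) = m_2 − m_1² = 4.727273 − 4 = 0.727273.


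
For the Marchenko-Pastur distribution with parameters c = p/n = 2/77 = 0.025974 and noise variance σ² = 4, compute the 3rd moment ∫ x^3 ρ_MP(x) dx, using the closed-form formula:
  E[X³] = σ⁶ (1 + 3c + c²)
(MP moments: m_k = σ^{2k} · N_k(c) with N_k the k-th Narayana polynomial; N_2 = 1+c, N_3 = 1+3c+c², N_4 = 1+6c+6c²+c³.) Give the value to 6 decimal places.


E[X³] = σ⁶ (1 + 3c + c²) (third MP moment). With σ² = 4 (so σ⁶ = 64) and c = 2/77 = 0.025974: E[X³] = 64 · (1 + 3·0.025974 + (0.025974)²) = 64 · 1.078597.

So E[X^3] = 69.030191.


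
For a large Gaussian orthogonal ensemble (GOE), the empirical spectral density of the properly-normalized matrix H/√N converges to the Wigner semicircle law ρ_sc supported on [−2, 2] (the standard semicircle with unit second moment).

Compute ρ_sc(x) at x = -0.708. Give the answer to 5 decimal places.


ρ_sc(x) = (1/(2π)) √(4 − x²). With x = -0.708:
  4 − x² = 4 − (-0.708)² = 4 − 0.501264 = 3.498736.
  √(4 − x²) = 1.870491.
  1/(2π) = 0.159155.
  ρ_sc(-0.708) = 0.159155 · 1.870491 = 0.297698.

Rounded to 5 decimal places: ρ_sc(-0.708) ≈ 0.29770.


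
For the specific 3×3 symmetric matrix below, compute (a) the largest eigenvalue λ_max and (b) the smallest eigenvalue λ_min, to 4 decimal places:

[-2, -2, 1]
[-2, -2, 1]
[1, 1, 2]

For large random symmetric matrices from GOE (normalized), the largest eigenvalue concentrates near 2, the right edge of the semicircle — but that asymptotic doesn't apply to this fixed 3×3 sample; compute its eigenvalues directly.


Since M is real symmetric, all three eigenvalues are real; they are the roots of det(λI − M) = λ³ − (tr M) λ² + s λ − det M, where s is the sum of the principal 2×2 minors.
tr M = -2 + (-2) + 2 = -2.
s = ((-2)·(-2) − (-2)²) + ((-2)·2 − 1²) + ((-2)·2 − 1²) = 0 + (-5) + (-5) = -10.
det M (expand along row 1) = (-2)·(-5) − (-2)·(-5) + 1·0 = 0.
Characteristic polynomial: λ³ + 2λ² − 10λ = 0.
Substitute λ = y + (tr M)/3 = y − 0.666667 to remove the quadratic term: y³ + p·y + q = 0 with p = s − (tr M)²/3 = -11.333333 and q = −2(tr M)³/27 + (tr M)·s/3 − det M = 7.259259.
Three real roots ⇒ use the trigonometric (Viète) form: r = 2√(−p/3) = 3.887301, φ = arccos(3q/(p·r)) = arccos(-0.494319) = 2.087848 rad.
y_k = r·cos(φ/3 − 2πk/3) for k = 0, 1, 2 gives y = 2.983291, 0.666667, -3.649958.
λ_k = y_k − 0.666667 gives λ = 2.3166, 0.0000, -4.3166 (check: the sum is -2.0000 = tr M).

Hence λ_max = 2.3166 and λ_min = -4.3166.


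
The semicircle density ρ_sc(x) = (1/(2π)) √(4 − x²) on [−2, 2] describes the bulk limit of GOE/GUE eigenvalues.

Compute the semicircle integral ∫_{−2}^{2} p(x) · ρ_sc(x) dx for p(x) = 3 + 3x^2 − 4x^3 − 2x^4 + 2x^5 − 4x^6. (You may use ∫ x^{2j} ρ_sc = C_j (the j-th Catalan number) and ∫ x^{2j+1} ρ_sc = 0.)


Write p(x) = Σ a_i x^i, split into monomials and integrate each against ρ_sc separately.
Using ∫ x^{2j} ρ_sc = C_j = (1/(j+1)) C(2j, j) (Catalan numbers) and ∫ x^{2j+1} ρ_sc = 0 (odd monomials vanish by symmetry):
  i = 0 (even): a_0 · C_{0} = 3 · 1 = 3
  i = 2 (even): a_2 · C_{1} = 3 · 1 = 3
  i = 3 (odd): ∫ x^3 ρ_sc = 0 (vanishes)
  i = 4 (even): a_4 · C_{2} = -2 · 2 = -4
  i = 5 (odd): ∫ x^5 ρ_sc = 0 (vanishes)
  i = 6 (even): a_6 · C_{3} = -4 · 5 = -20

Summing the contributions: ∫_{−2}^{2} p(x) ρ_sc(x) dx = 3 + 3 + (-4) + (-20) = -18.


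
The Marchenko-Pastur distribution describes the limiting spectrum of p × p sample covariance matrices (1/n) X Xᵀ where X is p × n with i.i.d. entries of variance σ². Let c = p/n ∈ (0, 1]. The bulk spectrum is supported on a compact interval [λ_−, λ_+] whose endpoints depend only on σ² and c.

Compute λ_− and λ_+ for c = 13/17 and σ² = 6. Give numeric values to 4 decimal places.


c = 13/17 = 0.764706; √c = 0.874475.
λ_− = σ² (1 − √c)² = 6 · (1 − 0.874475)² = 6 · (0.125525)² = 0.094540.
λ_+ = σ² (1 + √c)² = 6 · (1 + 0.874475)² = 6 · (1.874475)² = 21.081931.

Rounded to 4 decimal places: λ_− ≈ 0.0945, λ_+ ≈ 21.0819.


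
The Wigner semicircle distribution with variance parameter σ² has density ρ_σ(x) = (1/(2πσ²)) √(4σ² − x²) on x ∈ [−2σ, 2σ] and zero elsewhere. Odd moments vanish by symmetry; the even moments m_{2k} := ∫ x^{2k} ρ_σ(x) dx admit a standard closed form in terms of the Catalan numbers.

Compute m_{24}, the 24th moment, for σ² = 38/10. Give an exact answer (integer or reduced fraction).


By the scaled semicircle moment identity, m_{2k} = σ^{2k} · C_k with k = 12.
C_12 = (1/(k+1)) · C(2k, k) = (1/13) · C(24, 12) = (1/13) · 2704156 = 208012.
σ^{2k} = (σ²)^k = (38/10)^12 = 2213314919066161/244140625.

Therefore m_{24} = σ^{24} · C_12 = (2213314919066161/244140625) · 208012 = 460396062944790281932/244140625.
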